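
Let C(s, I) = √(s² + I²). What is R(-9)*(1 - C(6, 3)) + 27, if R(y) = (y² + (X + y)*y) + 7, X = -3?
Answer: 223 - 588*√5 ≈ -1091.8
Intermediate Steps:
C(s, I) = √(I² + s²)
R(y) = 7 + y² + y*(-3 + y) (R(y) = (y² + (-3 + y)*y) + 7 = (y² + y*(-3 + y)) + 7 = 7 + y² + y*(-3 + y))
R(-9)*(1 - C(6, 3)) + 27 = (7 - 3*(-9) + 2*(-9)²)*(1 - √(3² + 6²)) + 27 = (7 + 27 + 2*81)*(1 - √(9 + 36)) + 27 = (7 + 27 + 162)*(1 - √45) + 27 = 196*(1 - 3*√5) + 27 = (196 - 588*√5) + 27 = 223 - 588*√5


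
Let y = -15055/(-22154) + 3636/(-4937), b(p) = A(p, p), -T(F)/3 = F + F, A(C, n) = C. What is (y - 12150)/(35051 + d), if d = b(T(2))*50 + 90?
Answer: -1328903946109/3777897627218 ≈ -0.35176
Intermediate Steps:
T(F) = -6*F (T(F) = -3*(F + F) = -6*F)
b(p) = p
y = -6225409/109374298 (y = -15055*(-1/22154) + 3636*(-1/4937) = 15055/22154 - 3636/4937 = -6225409/109374298 ≈ -0.056918)
d = -510 (d = -6*2*50 + 90 = -12*50 + 90 = -600 + 90 = -510)
(y - 12150)/(35051 + d) = (-6225409/109374298 - 12150)/(35051 - 510) = -1328903946109/109374298/34541 = -1328903946109/109374298*1/34541 = -1328903946109/3777897627218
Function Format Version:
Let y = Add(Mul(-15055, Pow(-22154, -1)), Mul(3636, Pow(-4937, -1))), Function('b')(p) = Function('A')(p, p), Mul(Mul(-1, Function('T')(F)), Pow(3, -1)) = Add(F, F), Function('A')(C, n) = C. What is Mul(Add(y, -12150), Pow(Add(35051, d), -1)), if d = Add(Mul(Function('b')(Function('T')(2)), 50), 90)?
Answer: Rational(-1328903946109, 3777897627218) ≈ -0.35176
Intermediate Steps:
Function('T')(F) = Mul(-6, F) (Function('T')(F) = Mul(-3, Add(F, F)) = Mul(-3, Mul(2, F)) = Mul(-6, F))
Function('b')(p) = p
y = Rational(-6225409, 109374298) (y = Add(Mul(-15055, Rational(-1, 22154)), Mul(3636, Rational(-1, 4937))) = Add(Rational(15055, 22154), Rational(-3636, 4937)) = Rational(-6225409, 109374298) ≈ -0.056918)
d = -510 (d = Add(Mul(Mul(-6, 2), 50), 90) = Add(Mul(-12, 50), 90) = Add(-600, 90) = -510)
Mul(Add(y, -12150), Pow(Add(35051, d), -1)) = Mul(Add(Rational(-6225409, 109374298), -12150), Pow(Add(35051, -510), -1)) = Mul(Rational(-1328903946109, 109374298), Pow(34541, -1)) = Mul(Rational(-1328903946109, 109374298), Rational(1, 34541)) = Rational(-1328903946109, 3777897627218)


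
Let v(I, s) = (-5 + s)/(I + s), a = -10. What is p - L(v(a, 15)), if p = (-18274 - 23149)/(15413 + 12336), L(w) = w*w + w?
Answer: -207917/27749 ≈ -7.4928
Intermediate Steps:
v(I, s) = (-5 + s)/(I + s)
L(w) = w + w² (L(w) = w² + w = w + w²)
p = -41423/27749 ≈ -1.4928
p - L(v(a, 15)) = -41423/27749 - (-5 + 15)/(-10 + 15)*(1 + (-5 + 15)/(-10 + 15)) = -41423/27749 - 10/5*(1 + 10/5) = -41423/27749 - (⅕)*10*(1 + (⅕)*10) = -41423/27749 - 2*(1 + 2) = -41423/27749 - 2*3 = -41423/27749 - 1*6 = -41423/27749 - 6 = -207917/27749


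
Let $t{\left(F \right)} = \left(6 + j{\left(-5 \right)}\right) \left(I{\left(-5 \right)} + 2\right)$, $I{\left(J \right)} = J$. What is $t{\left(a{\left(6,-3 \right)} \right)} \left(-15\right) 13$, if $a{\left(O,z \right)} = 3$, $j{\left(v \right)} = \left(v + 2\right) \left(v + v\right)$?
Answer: $21060$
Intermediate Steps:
$j{\left(v \right)} = 2 v \left(2 + v\right)$ ($j{\left(v \right)} = \left(2 + v\right) 2 v = 2 v \left(2 + v\right)$)
$t{\left(F \right)} = -108$ ($t{\left(F \right)} = \left(6 + 2 \left(-5\right) \left(2 - 5\right)\right) \left(-5 + 2\right) = \left(6 + 2 \left(-5\right) \left(-3\right)\right) \left(-3\right) = \left(6 + 30\right) \left(-3\right) = 36 \left(-3\right) = -108$)
$t{\left(a{\left(6,-3 \right)} \right)} \left(-15\right) 13 = \left(-108\right) \left(-15\right) 13 = 1620 \cdot 13 = 21060$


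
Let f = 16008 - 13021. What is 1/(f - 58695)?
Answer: -1/55708 ≈ -1.7951e-5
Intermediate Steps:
f = 2987
1/(f - 58695) = 1/(2987 - 58695) = 1/(-55708) = -1/55708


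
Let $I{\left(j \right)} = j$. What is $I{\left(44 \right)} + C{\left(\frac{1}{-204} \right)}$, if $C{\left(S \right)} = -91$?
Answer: $-47$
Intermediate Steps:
$I{\left(44 \right)} + C{\left(\frac{1}{-204} \right)} = 44 - 91 = -47$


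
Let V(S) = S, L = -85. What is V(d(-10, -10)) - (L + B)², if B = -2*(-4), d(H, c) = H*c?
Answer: -5829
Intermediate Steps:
B = 8
V(d(-10, -10)) - (L + B)² = -10*(-10) - (-85 + 8)² = 100 - 1*(-77)² = 100 - 1*5929 = 100 - 5929 = -5829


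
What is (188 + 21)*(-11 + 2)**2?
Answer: 16929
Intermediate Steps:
(188 + 21)*(-11 + 2)**2 = 209*(-9)**2 = 209*81 = 16929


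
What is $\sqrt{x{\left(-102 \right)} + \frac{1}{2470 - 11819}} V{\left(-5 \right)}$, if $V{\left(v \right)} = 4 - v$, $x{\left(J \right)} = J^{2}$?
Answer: $\frac{9 \sqrt{909349136255}}{9349} \approx 918.0$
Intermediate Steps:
$\sqrt{x{\left(-102 \right)} + \frac{1}{2470 - 11819}} V{\left(-5 \right)} = \sqrt{\left(-102\right)^{2} + \frac{1}{2470 - 11819}} \left(4 - -5\right) = \sqrt{10404 + \frac{1}{-9349}} \left(4 + 5\right) = \sqrt{10404 - \frac{1}{9349}} \cdot 9 = \sqrt{\frac{97266995}{9349}} \cdot 9 = \frac{\sqrt{909349136255}}{9349} \cdot 9 = \frac{9 \sqrt{909349136255}}{9349}$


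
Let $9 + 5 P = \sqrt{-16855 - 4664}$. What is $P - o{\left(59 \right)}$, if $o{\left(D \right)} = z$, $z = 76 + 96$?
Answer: $- \frac{869}{5} + \frac{3 i \sqrt{2391}}{5} \approx -173.8 + 29.339 i$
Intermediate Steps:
$z = 172$
$o{\left(D \right)} = 172$
$P = - \frac{9}{5} + \frac{3 i \sqrt{2391}}{5}$ ($P = - \frac{9}{5} + \frac{\sqrt{-16855 - 4664}}{5} = - \frac{9}{5} + \frac{\sqrt{-21519}}{5} = - \frac{9}{5} + \frac{3 i \sqrt{2391}}{5} \approx -1.8 + 29.339 i$)
$P - o{\left(59 \right)} = \left(- \frac{9}{5} + \frac{3 i \sqrt{2391}}{5}\right) - 172 = - \frac{869}{5} + \frac{3 i \sqrt{2391}}{5}$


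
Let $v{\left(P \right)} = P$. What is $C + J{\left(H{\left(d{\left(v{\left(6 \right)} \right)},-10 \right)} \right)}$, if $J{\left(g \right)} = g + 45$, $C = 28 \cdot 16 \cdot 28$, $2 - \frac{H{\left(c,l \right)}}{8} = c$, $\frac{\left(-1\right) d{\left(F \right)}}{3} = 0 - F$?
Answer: $12461$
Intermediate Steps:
$d{\left(F \right)} = 3 F$ ($d{\left(F \right)} = - 3 \left(0 - F\right) = - 3 \left(- F\right) = 3 F$)
$H{\left(c,l \right)} = 16 - 8 c$
$C = 12544$ ($C = 448 \cdot 28 = 12544$)
$J{\left(g \right)} = 45 + g$
$C + J{\left(H{\left(d{\left(v{\left(6 \right)} \right)},-10 \right)} \right)} = 12544 + \left(45 + \left(16 - 8 \cdot 3 \cdot 6\right)\right) = 12544 + \left(45 + \left(16 - 144\right)\right) = 12544 + \left(45 - 128\right) = 12544 - 83 = 12461$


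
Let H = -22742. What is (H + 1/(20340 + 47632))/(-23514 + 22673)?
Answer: 1545819223/57164452 ≈ 27.042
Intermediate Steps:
(H + 1/(20340 + 47632))/(-23514 + 22673) = (-22742 + 1/(20340 + 47632))/(-23514 + 22673) = (-22742 + 1/67972)/(-841) = (-22742 + 1/67972)*(-1/841) = -1545819223/67972*(-1/841) = 1545819223/57164452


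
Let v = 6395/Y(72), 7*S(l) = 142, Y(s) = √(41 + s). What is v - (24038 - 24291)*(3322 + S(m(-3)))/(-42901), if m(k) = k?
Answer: -5919188/300307 + 6395*√113/113 ≈ 581.88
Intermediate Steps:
S(l) = 142/7 (S(l) = (⅐)*142 = 142/7)
v = 6395*√113/113 (v = 6395/(√(41 + 72)) = 6395/(√113) = 6395*(√113/113) = 6395*√113/113 ≈ 601.59)
v - (24038 - 24291)*(3322 + S(m(-3)))/(-42901) = 6395*√113/113 - (24038 - 24291)*(3322 + 142/7)/(-42901) = 6395*√113/113 - (-253*23396/7)*(-1)/42901 = 6395*√113/113 - (-5919188)*(-1)/(7*42901) = 6395*√113/113 - 1*5919188/300307 = 6395*√113/113 - 5919188/300307 = -5919188/300307 + 6395*√113/113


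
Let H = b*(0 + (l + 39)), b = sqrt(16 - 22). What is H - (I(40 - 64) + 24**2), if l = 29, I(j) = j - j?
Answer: -576 + 68*I*sqrt(6) ≈ -576.0 + 166.57*I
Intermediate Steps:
I(j) = 0
b = I*sqrt(6) (b = sqrt(-6) = I*sqrt(6) ≈ 2.4495*I)
H = 68*I*sqrt(6) (H = (I*sqrt(6))*(0 + (29 + 39)) = (I*sqrt(6))*(0 + 68) = (I*sqrt(6))*68 = 68*I*sqrt(6) ≈ 166.57*I)
H - (I(40 - 64) + 24**2) = 68*I*sqrt(6) - (0 + 24**2) = 68*I*sqrt(6) - (0 + 576) = 68*I*sqrt(6) - 1*576 = 68*I*sqrt(6) - 576 = -576 + 68*I*sqrt(6)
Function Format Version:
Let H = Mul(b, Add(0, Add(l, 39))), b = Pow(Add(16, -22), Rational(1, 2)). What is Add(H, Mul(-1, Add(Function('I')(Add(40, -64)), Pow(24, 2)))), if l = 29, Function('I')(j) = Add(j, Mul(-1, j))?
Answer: Add(-576, Mul(68, I, Pow(6, Rational(1, 2)))) ≈ Add(-576.00, Mul(166.57, I))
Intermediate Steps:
Function('I')(j) = 0
b = Mul(I, Pow(6, Rational(1, 2))) (b = Pow(-6, Rational(1, 2)) = Mul(I, Pow(6, Rational(1, 2))) ≈ Mul(2.4495, I))
H = Mul(68, I, Pow(6, Rational(1, 2))) (H = Mul(Mul(I, Pow(6, Rational(1, 2))), Add(0, Add(29, 39))) = Mul(Mul(I, Pow(6, Rational(1, 2))), Add(0, 68)) = Mul(Mul(I, Pow(6, Rational(1, 2))), 68) = Mul(68, I, Pow(6, Rational(1, 2))) ≈ Mul(166.57, I))
Add(H, Mul(-1, Add(Function('I')(Add(40, -64)), Pow(24, 2)))) = Add(Mul(68, I, Pow(6, Rational(1, 2))), Mul(-1, Add(0, Pow(24, 2)))) = Add(Mul(68, I, Pow(6, Rational(1, 2))), Mul(-1, Add(0, 576))) = Add(Mul(68, I, Pow(6, Rational(1, 2))), Mul(-1, 576)) = Add(Mul(68, I, Pow(6, Rational(1, 2))), -576) = Add(-576, Mul(68, I, Pow(6, Rational(1, 2))))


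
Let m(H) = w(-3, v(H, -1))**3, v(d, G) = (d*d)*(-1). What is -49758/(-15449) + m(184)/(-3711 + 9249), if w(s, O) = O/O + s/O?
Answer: 10694171865190953177635/3320169553055873236992 ≈ 3.2210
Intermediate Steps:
v(d, G) = -d**2 (v(d, G) = d**2*(-1) = -d**2)
w(s, O) = 1 + s/O
m(H) = -(-3 - H**2)**3/H**6 (m(H) = ((-H**2 - 3)/((-H**2)))**3 = ((-1/H**2)*(-3 - H**2))**3 = (-(-3 - H**2)/H**2)**3 = -(-3 - H**2)**3/H**6)
-49758/(-15449) + m(184)/(-3711 + 9249) = -49758/(-15449) + ((3 + 184**2)**3/184**6)/(-3711 + 9249) = -49758*(-1/15449) + ((3 + 33856)**3/38806720086016)/5538 = 49758/15449 + ((1/38806720086016)*33859**3)*(1/5538) = 49758/15449 + ((1/38806720086016)*38817037058779)*(1/5538) = 49758/15449 + (38817037058779/38806720086016)*(1/5538) = 49758/15449 + 38817037058779/214911615836356608 = 10694171865190953177635/3320169553055873236992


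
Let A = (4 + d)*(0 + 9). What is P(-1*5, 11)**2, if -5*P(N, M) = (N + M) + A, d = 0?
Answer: 1764/25 ≈ 70.560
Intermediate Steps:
A = 36 (A = (4 + 0)*(0 + 9) = 4*9 = 36)
P(N, M) = -36/5 - M/5 - N/5 (P(N, M) = -((N + M) + 36)/5 = -((M + N) + 36)/5 = -(36 + M + N)/5 = -36/5 - M/5 - N/5)
P(-1*5, 11)**2 = (-36/5 - 1/5*11 - (-1)*5/5)**2 = (-36/5 - 11/5 - 1/5*(-5))**2 = (-36/5 - 11/5 + 1)**2 = (-42/5)**2 = 1764/25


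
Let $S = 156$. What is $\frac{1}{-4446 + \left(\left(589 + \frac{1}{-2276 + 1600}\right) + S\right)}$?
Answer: $- \frac{676}{2501877} \approx -0.0002702$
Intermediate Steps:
$\frac{1}{-4446 + \left(\left(589 + \frac{1}{-2276 + 1600}\right) + S\right)} = \frac{1}{-4446 + \left(\left(589 + \frac{1}{-2276 + 1600}\right) + 156\right)} = \frac{1}{-4446 + \left(\left(589 + \frac{1}{-676}\right) + 156\right)} = \frac{1}{-4446 + \left(\left(589 - \frac{1}{676}\right) + 156\right)} = \frac{1}{-4446 + \left(\frac{398163}{676} + 156\right)} = \frac{1}{-4446 + \frac{503619}{676}} = \frac{1}{- \frac{2501877}{676}} = - \frac{676}{2501877}$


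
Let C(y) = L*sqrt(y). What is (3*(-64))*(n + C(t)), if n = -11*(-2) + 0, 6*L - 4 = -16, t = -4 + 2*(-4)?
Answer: -4224 + 768*I*sqrt(3) ≈ -4224.0 + 1330.2*I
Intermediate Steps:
t = -12 (t = -4 - 8 = -12)
L = -2 (L = 2/3 + (1/6)*(-16) = 2/3 - 8/3 = -2)
C(y) = -2*sqrt(y)
n = 22 (n = 22 + 0 = 22)
(3*(-64))*(n + C(t)) = (3*(-64))*(22 - 4*I*sqrt(3)) = -192*(22 - 4*I*sqrt(3)) = -4224 + 768*I*sqrt(3)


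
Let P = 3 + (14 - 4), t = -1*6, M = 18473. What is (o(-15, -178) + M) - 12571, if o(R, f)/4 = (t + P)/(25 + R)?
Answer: 29524/5 ≈ 5904.8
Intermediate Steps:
t = -6
P = 13 (P = 3 + 10 = 13)
o(R, f) = 28/(25 + R) (o(R, f) = 4*((-6 + 13)/(25 + R)) = 4*(7/(25 + R)) = 28/(25 + R))
(o(-15, -178) + M) - 12571 = (28/(25 - 15) + 18473) - 12571 = (28/10 + 18473) - 12571 = (28*(⅒) + 18473) - 12571 = (14/5 + 18473) - 12571 = 92379/5 - 12571 = 29524/5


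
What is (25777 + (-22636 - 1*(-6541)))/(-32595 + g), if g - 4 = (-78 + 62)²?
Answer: -9682/32335 ≈ -0.29943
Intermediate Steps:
g = 260 (g = 4 + (-78 + 62)² = 4 + (-16)² = 4 + 256 = 260)
(25777 + (-22636 - 1*(-6541)))/(-32595 + g) = (25777 + (-22636 - 1*(-6541)))/(-32595 + 260) = (25777 + (-22636 + 6541))/(-32335) = (25777 - 16095)*(-1/32335) = 9682*(-1/32335) = -9682/32335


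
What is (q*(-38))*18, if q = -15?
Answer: 10260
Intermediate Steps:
(q*(-38))*18 = -15*(-38)*18 = 570*18 = 10260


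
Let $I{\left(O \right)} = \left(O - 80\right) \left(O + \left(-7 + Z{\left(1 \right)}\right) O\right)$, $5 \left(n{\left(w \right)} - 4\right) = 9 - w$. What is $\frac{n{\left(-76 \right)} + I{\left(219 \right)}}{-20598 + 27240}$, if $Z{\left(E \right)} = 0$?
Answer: $- \frac{60875}{2214} \approx -27.495$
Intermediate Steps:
$n{\left(w \right)} = \frac{29}{5} - \frac{w}{5}$ ($n{\left(w \right)} = 4 + \frac{9 - w}{5} = 4 - \left(- \frac{9}{5} + \frac{w}{5}\right) = \frac{29}{5} - \frac{w}{5}$)
$I{\left(O \right)} = - 6 O \left(-80 + O\right)$ ($I{\left(O \right)} = \left(O - 80\right) \left(O + \left(-7 + 0\right) O\right) = \left(-80 + O\right) \left(O - 7 O\right) = \left(-80 + O\right) \left(- 6 O\right) = - 6 O \left(-80 + O\right)$)
$\frac{n{\left(-76 \right)} + I{\left(219 \right)}}{-20598 + 27240} = \frac{\left(\frac{29}{5} - - \frac{76}{5}\right) + 6 \cdot 219 \left(80 - 219\right)}{-20598 + 27240} = \frac{\left(\frac{29}{5} + \frac{76}{5}\right) + 6 \cdot 219 \left(80 - 219\right)}{6642} = \left(21 + 6 \cdot 219 \left(-139\right)\right) \frac{1}{6642} = \left(21 - 182646\right) \frac{1}{6642} = \left(-182625\right) \frac{1}{6642} = - \frac{60875}{2214}$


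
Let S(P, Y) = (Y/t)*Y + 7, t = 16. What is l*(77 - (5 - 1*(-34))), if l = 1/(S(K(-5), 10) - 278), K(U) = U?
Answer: -152/1059 ≈ -0.14353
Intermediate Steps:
S(P, Y) = 7 + Y**2/16 (S(P, Y) = (Y/16)*Y + 7 = Y**2/16 + 7 = 7 + Y**2/16)
l = -4/1059 (l = 1/((7 + (1/16)*10**2) - 278) = 1/((7 + (1/16)*100) - 278) = 1/((7 + 25/4) - 278) = 1/(53/4 - 278) = 1/(-1059/4) = -4/1059 ≈ -0.0037771)
l*(77 - (5 - 1*(-34))) = -4*(77 - (5 - 1*(-34)))/1059 = -4*(77 - (5 + 34))/1059 = -4*(77 - 1*39)/1059 = -4*(77 - 39)/1059 = -4/1059*38 = -152/1059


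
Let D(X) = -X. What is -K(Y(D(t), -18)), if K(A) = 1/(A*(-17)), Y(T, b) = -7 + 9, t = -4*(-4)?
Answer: 1/34 ≈ 0.029412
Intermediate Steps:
t = 16
Y(T, b) = 2
K(A) = -1/(17*A) (K(A) = 1/(-17*A) = -1/(17*A))
-K(Y(D(t), -18)) = -(-1)/(17*2) = -1*(-1/34) = 1/34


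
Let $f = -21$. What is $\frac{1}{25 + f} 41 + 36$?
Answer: $\frac{185}{4} \approx 46.25$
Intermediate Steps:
$\frac{1}{25 + f} 41 + 36 = \frac{1}{25 - 21} \cdot 41 + 36 = \frac{1}{4} \cdot 41 + 36 = \frac{41}{4} + 36 = \frac{185}{4}$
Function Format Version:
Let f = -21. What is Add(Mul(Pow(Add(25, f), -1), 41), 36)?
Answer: Rational(185, 4) ≈ 46.250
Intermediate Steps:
Add(Mul(Pow(Add(25, f), -1), 41), 36) = Add(Mul(Pow(Add(25, -21), -1), 41), 36) = Add(Mul(Pow(4, -1), 41), 36) = Add(Mul(Rational(1, 4), 41), 36) = Add(Rational(41, 4), 36) = Rational(185, 4)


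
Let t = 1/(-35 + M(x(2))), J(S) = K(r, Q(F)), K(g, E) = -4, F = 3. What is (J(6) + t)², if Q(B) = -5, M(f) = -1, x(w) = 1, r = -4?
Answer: 21025/1296 ≈ 16.223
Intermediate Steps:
J(S) = -4
t = -1/36 (t = 1/(-35 - 1) = 1/(-36) = -1/36 ≈ -0.027778)
(J(6) + t)² = (-4 - 1/36)² = (-145/36)² = 21025/1296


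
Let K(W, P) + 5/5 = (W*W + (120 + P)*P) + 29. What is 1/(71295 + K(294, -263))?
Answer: 1/195368 ≈ 5.1185e-6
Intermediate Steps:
K(W, P) = 28 + W² + P*(120 + P) (K(W, P) = -1 + ((W*W + (120 + P)*P) + 29) = -1 + ((W² + P*(120 + P)) + 29) = -1 + (29 + W² + P*(120 + P)) = 28 + W² + P*(120 + P))
1/(71295 + K(294, -263)) = 1/(71295 + (28 + (-263)² + 294² + 120*(-263))) = 1/(71295 + (28 + 69169 + 86436 - 31560)) = 1/(71295 + 124073) = 1/195368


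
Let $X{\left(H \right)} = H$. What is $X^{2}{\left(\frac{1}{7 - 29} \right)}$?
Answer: $\frac{1}{484} \approx 0.0020661$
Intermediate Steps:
$X^{2}{\left(\frac{1}{7 - 29} \right)} = \left(\frac{1}{7 - 29}\right)^{2} = \left(\frac{1}{-22}\right)^{2} = \left(- \frac{1}{22}\right)^{2} = \frac{1}{484}$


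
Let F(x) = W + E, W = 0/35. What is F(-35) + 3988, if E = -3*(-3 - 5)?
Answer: 4012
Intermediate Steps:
E = 24 (E = -3*(-8) = 24)
W = 0 (W = 0*(1/35) = 0)
F(x) = 24 (F(x) = 0 + 24 = 24)
F(-35) + 3988 = 24 + 3988 = 4012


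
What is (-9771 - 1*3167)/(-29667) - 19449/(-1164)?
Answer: 197351105/11510796 ≈ 17.145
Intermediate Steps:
(-9771 - 1*3167)/(-29667) - 19449/(-1164) = (-9771 - 3167)*(-1/29667) - 19449*(-1/1164) = -12938*(-1/29667) + 6483/388 = 12938/29667 + 6483/388 = 197351105/11510796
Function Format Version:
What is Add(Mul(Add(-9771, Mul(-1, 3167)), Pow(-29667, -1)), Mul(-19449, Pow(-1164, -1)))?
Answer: Rational(197351105, 11510796) ≈ 17.145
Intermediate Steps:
Add(Mul(Add(-9771, Mul(-1, 3167)), Pow(-29667, -1)), Mul(-19449, Pow(-1164, -1))) = Add(Mul(Add(-9771, -3167), Rational(-1, 29667)), Mul(-19449, Rational(-1, 1164))) = Add(Mul(-12938, Rational(-1, 29667)), Rational(6483, 388)) = Add(Rational(12938, 29667), Rational(6483, 388)) = Rational(197351105, 11510796)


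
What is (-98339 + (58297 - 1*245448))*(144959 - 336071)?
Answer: 54560564880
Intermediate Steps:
(-98339 + (58297 - 1*245448))*(144959 - 336071) = (-98339 + (58297 - 245448))*(-191112) = (-98339 - 187151)*(-191112) = -285490*(-191112) = 54560564880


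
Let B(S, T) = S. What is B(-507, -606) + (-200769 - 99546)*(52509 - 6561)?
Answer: -13798874127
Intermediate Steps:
B(-507, -606) + (-200769 - 99546)*(52509 - 6561) = -507 + (-200769 - 99546)*(52509 - 6561) = -507 - 300315*45948 = -507 - 13798873620 = -13798874127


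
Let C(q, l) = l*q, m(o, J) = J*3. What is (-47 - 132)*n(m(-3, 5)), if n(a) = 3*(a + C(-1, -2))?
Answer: -9129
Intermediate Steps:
m(o, J) = 3*J
n(a) = 6 + 3*a (n(a) = 3*(a - 2*(-1)) = 3*(a + 2) = 3*(2 + a) = 6 + 3*a)
(-47 - 132)*n(m(-3, 5)) = (-47 - 132)*(6 + 3*(3*5)) = -179*(6 + 3*15) = -179*(6 + 45) = -179*51 = -9129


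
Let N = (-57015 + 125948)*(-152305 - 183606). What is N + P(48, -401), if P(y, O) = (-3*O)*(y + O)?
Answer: -23155777622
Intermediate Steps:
P(y, O) = -3*O*(O + y) (P(y, O) = (-3*O)*(O + y) = -3*O*(O + y))
N = -23155352963 (N = 68933*(-335911) = -23155352963)
N + P(48, -401) = -23155352963 - 3*(-401)*(-401 + 48) = -23155352963 - 3*(-401)*(-353) = -23155352963 - 424659 = -23155777622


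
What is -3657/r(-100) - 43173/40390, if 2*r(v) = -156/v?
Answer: -2462331749/525070 ≈ -4689.5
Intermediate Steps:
r(v) = -78/v (r(v) = (-156/v)/2 = -78/v)
-3657/r(-100) - 43173/40390 = -3657/((-78/(-100))) - 43173/40390 = -3657/((-78*(-1/100))) - 43173*1/40390 = -3657/39/50 - 43173/40390 = -3657*50/39 - 43173/40390 = -60950/13 - 43173/40390 = -2462331749/525070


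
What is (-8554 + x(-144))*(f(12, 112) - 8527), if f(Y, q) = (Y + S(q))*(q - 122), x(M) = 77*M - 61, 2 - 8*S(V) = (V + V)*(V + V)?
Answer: -2130702123/2 ≈ -1.0654e+9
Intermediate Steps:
S(V) = ¼ - V²/2 (S(V) = ¼ - (V + V)*(V + V)/8 = ¼ - 2*V*2*V/8 = ¼ - V²/2)
x(M) = -61 + 77*M
f(Y, q) = (-122 + q)*(¼ + Y - q²/2) (f(Y, q) = (Y + (¼ - q²/2))*(q - 122) = (¼ + Y - q²/2)*(-122 + q) = (-122 + q)*(¼ + Y - q²/2))
(-8554 + x(-144))*(f(12, 112) - 8527) = (-8554 + (-61 + 77*(-144)))*((-61/2 - 122*12 + 61*112² - ½*112³ + (¼)*112 + 12*112) - 8527) = (-8554 + (-61 - 11088))*((-61/2 - 1464 + 61*12544 - ½*1404928 + 28 + 1344) - 8527) = (-8554 - 11149)*((-61/2 - 1464 + 765184 - 702464 + 28 + 1344) - 8527) = -19703*(125195/2 - 8527) = -19703*108141/2 = -2130702123/2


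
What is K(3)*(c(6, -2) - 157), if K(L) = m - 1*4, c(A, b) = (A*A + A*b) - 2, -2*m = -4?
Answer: 270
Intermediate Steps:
m = 2 (m = -½*(-4) = 2)
c(A, b) = -2 + A² + A*b (c(A, b) = (A² + A*b) - 2 = -2 + A² + A*b)
K(L) = -2 (K(L) = 2 - 1*4 = 2 - 4 = -2)
K(3)*(c(6, -2) - 157) = -2*((-2 + 6² + 6*(-2)) - 157) = -2*((-2 + 36 - 12) - 157) = -2*(22 - 157) = -2*(-135) = 270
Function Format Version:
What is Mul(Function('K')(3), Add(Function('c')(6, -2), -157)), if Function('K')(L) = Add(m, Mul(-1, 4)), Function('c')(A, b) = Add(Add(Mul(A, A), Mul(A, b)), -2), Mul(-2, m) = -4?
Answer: 270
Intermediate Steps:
m = 2 (m = Mul(Rational(-1, 2), -4) = 2)
Function('c')(A, b) = Add(-2, Pow(A, 2), Mul(A, b)) (Function('c')(A, b) = Add(Add(Pow(A, 2), Mul(A, b)), -2) = Add(-2, Pow(A, 2), Mul(A, b)))
Function('K')(L) = -2 (Function('K')(L) = Add(2, Mul(-1, 4)) = Add(2, -4) = -2)
Mul(Function('K')(3), Add(Function('c')(6, -2), -157)) = Mul(-2, Add(Add(-2, Pow(6, 2), Mul(6, -2)), -157)) = Mul(-2, Add(Add(-2, 36, -12), -157)) = Mul(-2, Add(22, -157)) = Mul(-2, -135) = 270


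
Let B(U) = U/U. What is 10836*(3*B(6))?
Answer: 32508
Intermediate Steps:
B(U) = 1
10836*(3*B(6)) = 10836*(3*1) = 10836*3 = 32508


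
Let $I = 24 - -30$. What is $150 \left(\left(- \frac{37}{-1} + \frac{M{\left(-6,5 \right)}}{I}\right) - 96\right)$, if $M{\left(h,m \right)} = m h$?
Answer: $- \frac{26800}{3} \approx -8933.3$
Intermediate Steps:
$I = 54$ ($I = 24 + 30 = 54$)
$M{\left(h,m \right)} = h m$
$150 \left(\left(- \frac{37}{-1} + \frac{M{\left(-6,5 \right)}}{I}\right) - 96\right) = 150 \left(\left(- \frac{37}{-1} + \frac{\left(-6\right) 5}{54}\right) - 96\right) = 150 \left(\left(\left(-37\right) \left(-1\right) - \frac{5}{9}\right) - 96\right) = 150 \left(\left(37 - \frac{5}{9}\right) - 96\right) = 150 \left(\frac{328}{9} - 96\right) = 150 \left(- \frac{536}{9}\right) = - \frac{26800}{3}$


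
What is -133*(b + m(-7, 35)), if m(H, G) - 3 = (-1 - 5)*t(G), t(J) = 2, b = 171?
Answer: -21546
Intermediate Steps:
m(H, G) = -9 (m(H, G) = 3 + (-1 - 5)*2 = 3 - 6*2 = 3 - 12 = -9)
-133*(b + m(-7, 35)) = -133*(171 - 9) = -133*162 = -21546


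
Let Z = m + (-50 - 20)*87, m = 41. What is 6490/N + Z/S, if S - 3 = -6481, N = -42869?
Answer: 217272361/277705382 ≈ 0.78238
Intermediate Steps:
S = -6478 (S = 3 - 6481 = -6478)
Z = -6049 (Z = 41 + (-50 - 20)*87 = 41 - 70*87 = 41 - 6090 = -6049)
6490/N + Z/S = 6490/(-42869) - 6049/(-6478) = 6490*(-1/42869) - 6049*(-1/6478) = -6490/42869 + 6049/6478 = 217272361/277705382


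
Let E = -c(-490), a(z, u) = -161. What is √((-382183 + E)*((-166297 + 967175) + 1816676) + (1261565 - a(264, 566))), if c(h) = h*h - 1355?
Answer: I*√1625311308386 ≈ 1.2749e+6*I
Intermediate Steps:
c(h) = -1355 + h² (c(h) = h² - 1355 = -1355 + h²)
E = -238745 (E = -(-1355 + (-490)²) = -(-1355 + 240100) = -1*238745 = -238745)
√((-382183 + E)*((-166297 + 967175) + 1816676) + (1261565 - a(264, 566))) = √((-382183 - 238745)*((-166297 + 967175) + 1816676) + (1261565 - 1*(-161))) = √(-620928*(800878 + 1816676) + (1261565 + 161)) = √(-620928*2617554 + 1261726) = √(-1625312570112 + 1261726) = √(-1625311308386) = I*√1625311308386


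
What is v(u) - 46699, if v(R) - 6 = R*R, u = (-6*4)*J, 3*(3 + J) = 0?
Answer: -41509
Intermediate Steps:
J = -3 (J = -3 + (⅓)*0 = -3 + 0 = -3)
u = 72 (u = -6*4*(-3) = -24*(-3) = 72)
v(R) = 6 + R² (v(R) = 6 + R*R = 6 + R²)
v(u) - 46699 = (6 + 72²) - 46699 = (6 + 5184) - 46699 = 5190 - 46699 = -41509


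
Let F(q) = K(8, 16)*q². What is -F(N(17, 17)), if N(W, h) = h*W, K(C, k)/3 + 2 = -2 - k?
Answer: 5011260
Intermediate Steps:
K(C, k) = -12 - 3*k (K(C, k) = -6 + 3*(-2 - k) = -6 + (-6 - 3*k) = -12 - 3*k)
N(W, h) = W*h
F(q) = -60*q² (F(q) = (-12 - 3*16)*q² = (-12 - 48)*q² = -60*q²)
-F(N(17, 17)) = -(-60)*(17*17)² = -(-60)*289² = -(-60)*83521 = -1*(-5011260) = 5011260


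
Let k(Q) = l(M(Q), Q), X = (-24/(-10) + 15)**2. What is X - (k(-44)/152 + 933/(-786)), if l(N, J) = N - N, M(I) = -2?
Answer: 1990853/6550 ≈ 303.95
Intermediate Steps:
l(N, J) = 0
X = 7569/25 (X = (-24*(-1/10) + 15)**2 = (12/5 + 15)**2 = (87/5)**2 = 7569/25 ≈ 302.76)
k(Q) = 0
X - (k(-44)/152 + 933/(-786)) = 7569/25 - (0/152 + 933/(-786)) = 7569/25 - (0*(1/152) + 933*(-1/786)) = 7569/25 - (0 - 311/262) = 7569/25 - 1*(-311/262) = 7569/25 + 311/262 = 1990853/6550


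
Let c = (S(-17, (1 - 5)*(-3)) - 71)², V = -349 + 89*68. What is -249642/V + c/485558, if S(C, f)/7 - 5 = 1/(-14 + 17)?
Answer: -363627618607/8307411822 ≈ -43.771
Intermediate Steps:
S(C, f) = 112/3 (S(C, f) = 35 + 7/(-14 + 17) = 35 + 7/3 = 112/3)
V = 5703 (V = -349 + 6052 = 5703)
c = 10201/9 (c = (112/3 - 71)² = (-101/3)² = 10201/9 ≈ 1133.4)
-249642/V + c/485558 = -249642/5703 + (10201/9)/485558 = -249642*1/5703 + (10201/9)*(1/485558) = -83214/1901 + 10201/4370022 = -363627618607/8307411822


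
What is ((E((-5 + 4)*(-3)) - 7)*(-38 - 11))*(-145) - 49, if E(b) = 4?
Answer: -21364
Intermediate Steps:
((E((-5 + 4)*(-3)) - 7)*(-38 - 11))*(-145) - 49 = ((4 - 7)*(-38 - 11))*(-145) - 49 = -3*(-49)*(-145) - 49 = 147*(-145) - 49 = -21315 - 49 = -21364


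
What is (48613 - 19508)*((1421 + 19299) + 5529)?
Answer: 763977145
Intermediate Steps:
(48613 - 19508)*((1421 + 19299) + 5529) = 29105*(20720 + 5529) = 29105*26249 = 763977145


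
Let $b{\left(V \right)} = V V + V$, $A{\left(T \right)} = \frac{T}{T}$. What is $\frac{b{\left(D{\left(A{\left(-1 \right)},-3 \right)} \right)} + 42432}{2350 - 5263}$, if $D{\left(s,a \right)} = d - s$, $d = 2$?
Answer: $- \frac{42434}{2913} \approx -14.567$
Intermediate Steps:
$A{\left(T \right)} = 1$
$D{\left(s,a \right)} = 2 - s$
$b{\left(V \right)} = V + V^{2}$ ($b{\left(V \right)} = V^{2} + V = V + V^{2}$)
$\frac{b{\left(D{\left(A{\left(-1 \right)},-3 \right)} \right)} + 42432}{2350 - 5263} = \frac{\left(2 - 1\right) \left(1 + \left(2 - 1\right)\right) + 42432}{2350 - 5263} = \frac{\left(2 - 1\right) \left(1 + \left(2 - 1\right)\right) + 42432}{-2913} = \left(1 \left(1 + 1\right) + 42432\right) \left(- \frac{1}{2913}\right) = \left(1 \cdot 2 + 42432\right) \left(- \frac{1}{2913}\right) = \left(2 + 42432\right) \left(- \frac{1}{2913}\right) = 42434 \left(- \frac{1}{2913}\right) = - \frac{42434}{2913}$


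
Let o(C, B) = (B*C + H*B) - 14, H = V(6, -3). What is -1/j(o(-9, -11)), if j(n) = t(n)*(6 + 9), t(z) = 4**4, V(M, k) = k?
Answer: -1/3840 ≈ -0.00026042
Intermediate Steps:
H = -3
o(C, B) = -14 - 3*B + B*C (o(C, B) = (B*C - 3*B) - 14 = (-3*B + B*C) - 14 = -14 - 3*B + B*C)
t(z) = 256
j(n) = 3840 (j(n) = 256*(6 + 9) = 256*15 = 3840)
-1/j(o(-9, -11)) = -1/3840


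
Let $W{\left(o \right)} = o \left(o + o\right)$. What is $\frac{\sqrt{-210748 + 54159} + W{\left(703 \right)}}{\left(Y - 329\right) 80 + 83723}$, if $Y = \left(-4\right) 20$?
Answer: $\frac{988418}{51003} + \frac{i \sqrt{156589}}{51003} \approx 19.38 + 0.0077586 i$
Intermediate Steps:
$W{\left(o \right)} = 2 o^{2}$ ($W{\left(o \right)} = o 2 o = 2 o^{2}$)
$Y = -80$
$\frac{\sqrt{-210748 + 54159} + W{\left(703 \right)}}{\left(Y - 329\right) 80 + 83723} = \frac{\sqrt{-210748 + 54159} + 2 \cdot 703^{2}}{\left(-80 - 329\right) 80 + 83723} = \frac{\sqrt{-156589} + 2 \cdot 494209}{\left(-409\right) 80 + 83723} = \frac{i \sqrt{156589} + 988418}{-32720 + 83723} = \frac{988418 + i \sqrt{156589}}{51003} = \left(988418 + i \sqrt{156589}\right) \frac{1}{51003} = \frac{988418}{51003} + \frac{i \sqrt{156589}}{51003}$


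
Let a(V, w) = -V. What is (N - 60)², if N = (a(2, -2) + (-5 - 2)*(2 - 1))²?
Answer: 441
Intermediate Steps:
N = 81 (N = (-1*2 + (-5 - 2)*(2 - 1))² = (-2 - 7*1)² = (-2 - 7)² = (-9)² = 81)
(N - 60)² = (81 - 60)² = 21² = 441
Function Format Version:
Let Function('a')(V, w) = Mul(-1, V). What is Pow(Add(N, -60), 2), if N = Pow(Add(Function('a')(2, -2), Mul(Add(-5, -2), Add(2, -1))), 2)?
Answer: 441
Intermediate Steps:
N = 81 (N = Pow(Add(Mul(-1, 2), Mul(Add(-5, -2), Add(2, -1))), 2) = Pow(Add(-2, Mul(-7, 1)), 2) = Pow(Add(-2, -7), 2) = Pow(-9, 2) = 81)
Pow(Add(N, -60), 2) = Pow(Add(81, -60), 2) = Pow(21, 2) = 441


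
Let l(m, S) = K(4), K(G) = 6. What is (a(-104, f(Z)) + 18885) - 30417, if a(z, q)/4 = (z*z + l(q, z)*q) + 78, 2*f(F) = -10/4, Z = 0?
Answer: 32014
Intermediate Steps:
f(F) = -5/4 (f(F) = (-10/4)/2 = (-10*1/4)/2 = (1/2)*(-5/2) = -5/4)
l(m, S) = 6
a(z, q) = 312 + 4*z**2 + 24*q (a(z, q) = 4*((z*z + 6*q) + 78) = 4*((z**2 + 6*q) + 78) = 4*(78 + z**2 + 6*q) = 312 + 4*z**2 + 24*q)
(a(-104, f(Z)) + 18885) - 30417 = ((312 + 4*(-104)**2 + 24*(-5/4)) + 18885) - 30417 = ((312 + 4*10816 - 30) + 18885) - 30417 = ((312 + 43264 - 30) + 18885) - 30417 = (43546 + 18885) - 30417 = 62431 - 30417 = 32014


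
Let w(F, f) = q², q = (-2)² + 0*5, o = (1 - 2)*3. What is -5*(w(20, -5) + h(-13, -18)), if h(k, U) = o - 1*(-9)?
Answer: -110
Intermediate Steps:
o = -3 (o = -1*3 = -3)
q = 4 (q = 4 + 0 = 4)
h(k, U) = 6 (h(k, U) = -3 - 1*(-9) = -3 + 9 = 6)
w(F, f) = 16 (w(F, f) = 4² = 16)
-5*(w(20, -5) + h(-13, -18)) = -5*(16 + 6) = -5*22 = -110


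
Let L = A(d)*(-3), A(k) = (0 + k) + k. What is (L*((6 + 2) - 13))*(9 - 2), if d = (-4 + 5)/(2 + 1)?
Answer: 70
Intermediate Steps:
d = ⅓ (d = 1/3 = 1*(⅓) = ⅓ ≈ 0.33333)
A(k) = 2*k (A(k) = k + k = 2*k)
L = -2 (L = (2*(⅓))*(-3) = (⅔)*(-3) = -2)
(L*((6 + 2) - 13))*(9 - 2) = (-2*((6 + 2) - 13))*(9 - 2) = -2*(8 - 13)*7 = -2*(-5)*7 = 10*7 = 70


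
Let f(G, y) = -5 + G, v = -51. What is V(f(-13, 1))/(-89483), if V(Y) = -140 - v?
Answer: 89/89483 ≈ 0.00099460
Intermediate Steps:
V(Y) = -89 (V(Y) = -140 - 1*(-51) = -140 + 51 = -89)
V(f(-13, 1))/(-89483) = -89/(-89483) = -89*(-1/89483) = 89/89483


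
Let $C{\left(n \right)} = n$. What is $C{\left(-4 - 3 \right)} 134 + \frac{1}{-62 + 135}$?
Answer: $- \frac{68473}{73} \approx -937.99$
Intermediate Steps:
$C{\left(-4 - 3 \right)} 134 + \frac{1}{-62 + 135} = \left(-4 - 3\right) 134 + \frac{1}{-62 + 135} = \left(-4 - 3\right) 134 + \frac{1}{73} = \left(-7\right) 134 + \frac{1}{73} = -938 + \frac{1}{73} = - \frac{68473}{73}$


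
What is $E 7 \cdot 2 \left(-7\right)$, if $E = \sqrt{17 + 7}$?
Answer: $- 196 \sqrt{6} \approx -480.1$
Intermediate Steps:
$E = 2 \sqrt{6}$ ($E = \sqrt{24} = 2 \sqrt{6} \approx 4.899$)
$E 7 \cdot 2 \left(-7\right) = 2 \sqrt{6} \cdot 7 \cdot 2 \left(-7\right) = 2 \sqrt{6} \cdot 14 \left(-7\right) = 28 \sqrt{6} \left(-7\right) = - 196 \sqrt{6}$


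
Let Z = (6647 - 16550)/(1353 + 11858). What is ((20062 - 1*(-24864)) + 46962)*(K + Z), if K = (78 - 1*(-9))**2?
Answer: 9187344126528/13211 ≈ 6.9543e+8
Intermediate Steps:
Z = -9903/13211 ≈ -0.74960
K = 7569 (K = (78 + 9)**2 = 87**2 = 7569)
((20062 - 1*(-24864)) + 46962)*(K + Z) = ((20062 - 1*(-24864)) + 46962)*(7569 - 9903/13211) = ((20062 + 24864) + 46962)*(99984156/13211) = (44926 + 46962)*(99984156/13211) = 91888*(99984156/13211) = 9187344126528/13211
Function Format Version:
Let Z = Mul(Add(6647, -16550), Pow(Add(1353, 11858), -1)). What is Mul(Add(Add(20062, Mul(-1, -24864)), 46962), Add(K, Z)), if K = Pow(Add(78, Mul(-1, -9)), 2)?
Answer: Rational(9187344126528, 13211) ≈ 6.9543e+8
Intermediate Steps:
Z = Rational(-9903, 13211) (Z = Mul(-9903, Pow(13211, -1)) = Mul(-9903, Rational(1, 13211)) = Rational(-9903, 13211) ≈ -0.74960)
K = 7569 (K = Pow(Add(78, 9), 2) = Pow(87, 2) = 7569)
Mul(Add(Add(20062, Mul(-1, -24864)), 46962), Add(K, Z)) = Mul(Add(Add(20062, Mul(-1, -24864)), 46962), Add(7569, Rational(-9903, 13211))) = Mul(Add(Add(20062, 24864), 46962), Rational(99984156, 13211)) = Mul(Add(44926, 46962), Rational(99984156, 13211)) = Mul(91888, Rational(99984156, 13211)) = Rational(9187344126528, 13211)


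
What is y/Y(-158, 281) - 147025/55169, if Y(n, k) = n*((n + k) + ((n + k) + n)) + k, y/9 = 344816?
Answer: -57737102237/250522429 ≈ -230.47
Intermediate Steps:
y = 3103344 (y = 9*344816 = 3103344)
Y(n, k) = k + n*(2*k + 3*n) (Y(n, k) = n*((k + n) + ((k + n) + n)) + k = n*((k + n) + (k + 2*n)) + k = n*(2*k + 3*n) + k = k + n*(2*k + 3*n))
y/Y(-158, 281) - 147025/55169 = 3103344/(281 + 3*(-158)² + 2*281*(-158)) - 147025/55169 = 3103344/(281 + 3*24964 - 88796) - 147025*1/55169 = 3103344/(281 + 74892 - 88796) - 147025/55169 = 3103344/(-13623) - 147025/55169 = 3103344*(-1/13623) - 147025/55169 = -1034448/4541 - 147025/55169 = -57737102237/250522429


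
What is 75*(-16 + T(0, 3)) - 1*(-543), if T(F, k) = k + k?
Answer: -207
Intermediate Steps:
T(F, k) = 2*k
75*(-16 + T(0, 3)) - 1*(-543) = 75*(-16 + 2*3) - 1*(-543) = 75*(-16 + 6) + 543 = 75*(-10) + 543 = -750 + 543 = -207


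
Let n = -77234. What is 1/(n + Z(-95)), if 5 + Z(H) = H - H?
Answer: -1/77239 ≈ -1.2947e-5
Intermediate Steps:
Z(H) = -5 (Z(H) = -5 + (H - H) = -5 + 0 = -5)
1/(n + Z(-95)) = 1/(-77234 - 5) = 1/(-77239) = -1/77239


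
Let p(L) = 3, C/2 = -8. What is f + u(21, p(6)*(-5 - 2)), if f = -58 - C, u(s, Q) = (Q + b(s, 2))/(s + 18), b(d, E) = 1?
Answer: -1658/39 ≈ -42.513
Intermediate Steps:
C = -16 (C = 2*(-8) = -16)
u(s, Q) = (1 + Q)/(18 + s) (u(s, Q) = (Q + 1)/(s + 18) = (1 + Q)/(18 + s))
f = -42 (f = -58 - 1*(-16) = -58 + 16 = -42)
f + u(21, p(6)*(-5 - 2)) = -42 + (1 + 3*(-5 - 2))/(18 + 21) = -42 + (1 + 3*(-7))/39 = -42 + (1 - 21)/39 = -42 + (1/39)*(-20) = -42 - 20/39 = -1658/39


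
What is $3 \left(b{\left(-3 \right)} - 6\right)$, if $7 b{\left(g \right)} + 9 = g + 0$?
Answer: $- \frac{162}{7} \approx -23.143$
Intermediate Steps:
$b{\left(g \right)} = - \frac{9}{7} + \frac{g}{7}$ ($b{\left(g \right)} = - \frac{9}{7} + \frac{g + 0}{7} = - \frac{9}{7} + \frac{g}{7}$)
$3 \left(b{\left(-3 \right)} - 6\right) = 3 \left(\left(- \frac{9}{7} + \frac{1}{7} \left(-3\right)\right) - 6\right) = 3 \left(\left(- \frac{9}{7} - \frac{3}{7}\right) - 6\right) = 3 \left(- \frac{12}{7} - 6\right) = 3 \left(- \frac{54}{7}\right) = - \frac{162}{7}$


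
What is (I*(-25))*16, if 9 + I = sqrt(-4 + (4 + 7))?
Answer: 3600 - 400*sqrt(7) ≈ 2541.7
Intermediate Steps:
I = -9 + sqrt(7) (I = -9 + sqrt(-4 + (4 + 7)) = -9 + sqrt(-4 + 11) = -9 + sqrt(7) ≈ -6.3542)
(I*(-25))*16 = ((-9 + sqrt(7))*(-25))*16 = (225 - 25*sqrt(7))*16 = 3600 - 400*sqrt(7)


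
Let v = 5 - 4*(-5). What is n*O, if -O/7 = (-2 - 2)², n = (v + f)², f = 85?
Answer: -1355200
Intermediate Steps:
v = 25 (v = 5 + 20 = 25)
n = 12100 (n = (25 + 85)² = 110² = 12100)
O = -112 (O = -7*(-2 - 2)² = -7*(-4)² = -7*16 = -112)
n*O = 12100*(-112) = -1355200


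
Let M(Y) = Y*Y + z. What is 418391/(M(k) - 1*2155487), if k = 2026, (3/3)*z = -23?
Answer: 418391/1949166 ≈ 0.21465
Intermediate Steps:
z = -23
M(Y) = -23 + Y² (M(Y) = Y*Y - 23 = Y² - 23 = -23 + Y²)
418391/(M(k) - 1*2155487) = 418391/((-23 + 2026²) - 1*2155487) = 418391/((-23 + 4104676) - 2155487) = 418391/(4104653 - 2155487) = 418391/1949166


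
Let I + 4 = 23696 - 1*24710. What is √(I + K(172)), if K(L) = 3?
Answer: I*√1015 ≈ 31.859*I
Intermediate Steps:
I = -1018 (I = -4 + (23696 - 1*24710) = -4 + (23696 - 24710) = -4 - 1014 = -1018)
√(I + K(172)) = √(-1018 + 3) = √(-1015) = I*√1015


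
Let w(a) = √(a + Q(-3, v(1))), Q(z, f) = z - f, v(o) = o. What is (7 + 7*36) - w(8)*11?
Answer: 237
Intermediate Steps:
w(a) = √(-4 + a) (w(a) = √(a + (-3 - 1*1)) = √(a + (-3 - 1)) = √(a - 4) = √(-4 + a))
(7 + 7*36) - w(8)*11 = (7 + 7*36) - √(-4 + 8)*11 = (7 + 252) - √4*11 = 259 - 2*11 = 259 - 1*22 = 259 - 22 = 237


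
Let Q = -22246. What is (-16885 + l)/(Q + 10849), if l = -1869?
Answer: 18754/11397 ≈ 1.6455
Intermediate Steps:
(-16885 + l)/(Q + 10849) = (-16885 - 1869)/(-22246 + 10849) = -18754/(-11397) = -18754*(-1/11397) = 18754/11397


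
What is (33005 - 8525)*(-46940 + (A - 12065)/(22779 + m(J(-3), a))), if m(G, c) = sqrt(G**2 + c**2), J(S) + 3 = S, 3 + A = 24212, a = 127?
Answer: -149054589876775680/129716669 - 74321280*sqrt(16165)/129716669 ≈ -1.1491e+9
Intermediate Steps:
A = 24209 (A = -3 + 24212 = 24209)
J(S) = -3 + S
(33005 - 8525)*(-46940 + (A - 12065)/(22779 + m(J(-3), a))) = (33005 - 8525)*(-46940 + (24209 - 12065)/(22779 + sqrt((-3 - 3)**2 + 127**2))) = 24480*(-46940 + 12144/(22779 + sqrt((-6)**2 + 16129))) = 24480*(-46940 + 12144/(22779 + sqrt(36 + 16129))) = 24480*(-46940 + 12144/(22779 + sqrt(16165))) = -1149091200 + 297285120/(22779 + sqrt(16165))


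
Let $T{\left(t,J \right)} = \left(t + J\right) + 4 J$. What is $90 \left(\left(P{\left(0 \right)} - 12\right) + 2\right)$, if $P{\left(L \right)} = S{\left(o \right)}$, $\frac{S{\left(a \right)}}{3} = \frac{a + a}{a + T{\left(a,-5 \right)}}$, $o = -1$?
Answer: $-880$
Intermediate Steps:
$T{\left(t,J \right)} = t + 5 J$ ($T{\left(t,J \right)} = \left(J + t\right) + 4 J = t + 5 J$)
$S{\left(a \right)} = \frac{6 a}{-25 + 2 a}$ ($S{\left(a \right)} = 3 \frac{a + a}{a + \left(a + 5 \left(-5\right)\right)} = 3 \frac{2 a}{a + \left(a - 25\right)} = 3 \frac{2 a}{a + \left(-25 + a\right)} = 3 \frac{2 a}{-25 + 2 a} = \frac{6 a}{-25 + 2 a}$)
$P{\left(L \right)} = \frac{2}{9}$ ($P{\left(L \right)} = 6 \left(-1\right) \frac{1}{-25 + 2 \left(-1\right)} = 6 \left(-1\right) \frac{1}{-25 - 2} = 6 \left(-1\right) \frac{1}{-27} = 6 \left(-1\right) \left(- \frac{1}{27}\right) = \frac{2}{9}$)
$90 \left(\left(P{\left(0 \right)} - 12\right) + 2\right) = 90 \left(\left(\frac{2}{9} - 12\right) + 2\right) = 90 \left(- \frac{106}{9} + 2\right) = 90 \left(- \frac{88}{9}\right) = -880$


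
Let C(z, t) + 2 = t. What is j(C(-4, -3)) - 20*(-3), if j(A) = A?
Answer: 55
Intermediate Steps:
C(z, t) = -2 + t
j(C(-4, -3)) - 20*(-3) = (-2 - 3) - 20*(-3) = -5 + 60 = 55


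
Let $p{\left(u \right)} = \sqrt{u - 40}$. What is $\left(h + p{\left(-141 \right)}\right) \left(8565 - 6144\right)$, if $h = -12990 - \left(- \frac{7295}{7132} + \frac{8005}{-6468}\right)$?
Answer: $- \frac{60436382777205}{1922074} + 2421 i \sqrt{181} \approx -3.1443 \cdot 10^{7} + 32571.0 i$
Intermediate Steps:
$h = - \frac{74890189315}{5766222}$ ($h = -12990 - \left(\left(-7295\right) \frac{1}{7132} + 8005 \left(- \frac{1}{6468}\right)\right) = -12990 - \left(- \frac{7295}{7132} - \frac{8005}{6468}\right) = -12990 - - \frac{13034465}{5766222} = -12990 + \frac{13034465}{5766222} = - \frac{74890189315}{5766222} \approx -12988.0$)
$p{\left(u \right)} = \sqrt{-40 + u}$
$\left(h + p{\left(-141 \right)}\right) \left(8565 - 6144\right) = \left(- \frac{74890189315}{5766222} + \sqrt{-40 - 141}\right) \left(8565 - 6144\right) = \left(- \frac{74890189315}{5766222} + \sqrt{-181}\right) 2421 = \left(- \frac{74890189315}{5766222} + i \sqrt{181}\right) 2421 = - \frac{60436382777205}{1922074} + 2421 i \sqrt{181}$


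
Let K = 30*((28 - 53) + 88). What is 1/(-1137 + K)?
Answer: 1/753 ≈ 0.0013280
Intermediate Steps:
K = 1890 (K = 30*(-25 + 88) = 30*63 = 1890)
1/(-1137 + K) = 1/(-1137 + 1890) = 1/753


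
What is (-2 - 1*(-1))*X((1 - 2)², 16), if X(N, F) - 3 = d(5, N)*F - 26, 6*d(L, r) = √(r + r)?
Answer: 23 - 8*√2/3 ≈ 19.229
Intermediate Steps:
d(L, r) = √2*√r/6 (d(L, r) = √(r + r)/6 = √(2*r)/6 = (√2*√r)/6 = √2*√r/6)
X(N, F) = -23 + F*√2*√N/6 (X(N, F) = 3 + ((√2*√N/6)*F - 26) = 3 + (F*√2*√N/6 - 26) = 3 + (-26 + F*√2*√N/6) = -23 + F*√2*√N/6)
(-2 - 1*(-1))*X((1 - 2)², 16) = (-2 - 1*(-1))*(-23 + (⅙)*16*√2*√((1 - 2)²)) = (-2 + 1)*(-23 + (⅙)*16*√2*√((-1)²)) = -(-23 + (⅙)*16*√2*√1) = -(-23 + (⅙)*16*√2*1) = -(-23 + 8*√2/3) = 23 - 8*√2/3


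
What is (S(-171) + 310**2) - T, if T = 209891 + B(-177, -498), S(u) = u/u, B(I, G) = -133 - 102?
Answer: -113555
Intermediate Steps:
B(I, G) = -235
S(u) = 1
T = 209656 (T = 209891 - 235 = 209656)
(S(-171) + 310**2) - T = (1 + 310**2) - 1*209656 = (1 + 96100) - 209656 = 96101 - 209656 = -113555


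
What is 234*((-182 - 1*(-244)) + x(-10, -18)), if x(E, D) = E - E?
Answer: 14508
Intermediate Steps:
x(E, D) = 0
234*((-182 - 1*(-244)) + x(-10, -18)) = 234*((-182 - 1*(-244)) + 0) = 234*((-182 + 244) + 0) = 234*(62 + 0) = 234*62 = 14508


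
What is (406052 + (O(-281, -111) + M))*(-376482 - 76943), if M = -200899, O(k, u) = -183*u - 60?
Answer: -102204715550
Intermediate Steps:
O(k, u) = -60 - 183*u
(406052 + (O(-281, -111) + M))*(-376482 - 76943) = (406052 + ((-60 - 183*(-111)) - 200899))*(-376482 - 76943) = (406052 + ((-60 + 20313) - 200899))*(-453425) = (406052 + (20253 - 200899))*(-453425) = (406052 - 180646)*(-453425) = 225406*(-453425) = -102204715550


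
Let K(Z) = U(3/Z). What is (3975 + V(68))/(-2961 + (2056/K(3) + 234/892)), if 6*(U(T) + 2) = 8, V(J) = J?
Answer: -138706/207381 ≈ -0.66885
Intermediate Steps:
U(T) = -⅔ (U(T) = -2 + (⅙)*8 = -2 + 4/3 = -⅔)
K(Z) = -⅔
(3975 + V(68))/(-2961 + (2056/K(3) + 234/892)) = (3975 + 68)/(-2961 + (2056/(-⅔) + 234/892)) = 4043/(-2961 + (2056*(-3/2) + 234*(1/892))) = 4043/(-2961 + (-3084 + 117/446)) = 4043/(-2961 - 1375347/446) = 4043/(-2695953/446) = 4043*(-446/2695953) = -138706/207381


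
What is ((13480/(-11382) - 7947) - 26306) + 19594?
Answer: -83431109/5691 ≈ -14660.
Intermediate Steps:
((13480/(-11382) - 7947) - 26306) + 19594 = ((13480*(-1/11382) - 7947) - 26306) + 19594 = ((-6740/5691 - 7947) - 26306) + 19594 = (-45233117/5691 - 26306) + 19594 = -194940563/5691 + 19594 = -83431109/5691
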